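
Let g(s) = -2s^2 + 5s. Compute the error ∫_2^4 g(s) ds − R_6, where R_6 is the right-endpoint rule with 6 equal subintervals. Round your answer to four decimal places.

2.4074

Exact integral: ∫_2^4 g(s) ds ≈ -7.333333.
R_6 ≈ -9.740741.
Error ≈ -7.333333 − (-9.740741) ≈ 2.4074.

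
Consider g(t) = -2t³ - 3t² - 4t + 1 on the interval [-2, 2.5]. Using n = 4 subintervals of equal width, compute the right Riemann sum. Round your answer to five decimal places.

-79.92773

Δt = (2.5 − (-2))/4 = 1.125.
Right endpoints: -0.875, 0.25, 1.375, 2.5.
g(-0.875) = 3.54296875, g(0.25) = -0.21875, g(1.375) = -15.37109375, g(2.5) = -59.
Sum = Δt · [g(-0.875) + g(0.25) + g(1.375) + g(2.5)].
Sum ≈ -79.92773.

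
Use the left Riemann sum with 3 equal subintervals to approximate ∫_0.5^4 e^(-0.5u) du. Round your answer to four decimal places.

Δu = (4 − 0.5)/3 = 7/6.
Left endpoints: 0.5, 5/3, 17/6.
f(0.5) ≈ 0.7788, f(5/3) ≈ 0.4346, f(17/6) ≈ 0.2425.
Sum = Δu · [f(0.5) + f(5/3) + f(17/6)].
Sum ≈ 1.6986.

1.6986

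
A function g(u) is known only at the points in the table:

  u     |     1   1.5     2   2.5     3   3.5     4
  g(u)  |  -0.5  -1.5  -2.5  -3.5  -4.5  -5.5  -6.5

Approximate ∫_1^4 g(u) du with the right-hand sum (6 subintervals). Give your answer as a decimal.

-12

Δu = 0.5.
Sum = 0.5·[(-1.5) + (-2.5) + (-3.5) + (-4.5) + (-5.5) + (-6.5)] = -12.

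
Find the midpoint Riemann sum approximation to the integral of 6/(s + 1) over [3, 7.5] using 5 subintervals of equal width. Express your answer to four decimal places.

Δs = (7.5 − 3)/5 = 0.9.
Midpoints: 3.45, 4.35, 5.25, 6.15, 7.05.
f(3.45) = 120/89, f(4.35) = 120/107, f(5.25) = 0.96, f(6.15) = 120/143, f(7.05) = 120/161.
Sum = Δs · [f(3.45) + f(4.35) + f(5.25) + f(6.15) + f(7.05)].
Sum ≈ 4.5129.

4.5129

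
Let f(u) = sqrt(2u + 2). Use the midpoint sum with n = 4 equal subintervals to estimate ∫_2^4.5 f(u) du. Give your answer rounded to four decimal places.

Δu = (4.5 − 2)/4 = 0.625.
Midpoints: 2.3125, 2.9375, 3.5625, 4.1875.
f(2.3125) ≈ 2.5739, f(2.9375) ≈ 2.8062, f(3.5625) ≈ 3.0208, f(4.1875) ≈ 3.2210.
Sum = Δu · [f(2.3125) + f(2.9375) + f(3.5625) + f(4.1875)].
Sum ≈ 7.2637.

7.2637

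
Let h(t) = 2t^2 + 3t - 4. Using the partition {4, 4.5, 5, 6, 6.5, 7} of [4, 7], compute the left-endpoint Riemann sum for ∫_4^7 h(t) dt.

Subinterval widths: 0.5, 0.5, 1, 0.5, 0.5.
Left endpoints: 4, 4.5, 5, 6, 6.5.
h(4) = 40, h(4.5) = 50, h(5) = 61, h(6) = 86, h(6.5) = 100.
Sum = Σ Δt_i · h(t_i).
Sum = 199.

199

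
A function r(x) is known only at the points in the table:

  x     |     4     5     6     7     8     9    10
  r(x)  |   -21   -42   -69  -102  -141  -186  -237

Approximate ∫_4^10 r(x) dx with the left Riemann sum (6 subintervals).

-561

Δx = 1.
Sum = 1·[(-21) + (-42) + (-69) + (-102) + (-141) + (-186)] = -561.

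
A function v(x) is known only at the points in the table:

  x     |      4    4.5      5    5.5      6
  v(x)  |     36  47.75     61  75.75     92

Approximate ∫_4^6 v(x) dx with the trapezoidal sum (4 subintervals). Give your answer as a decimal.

Δx = 0.5.
T_4 = (0.5/2)·[36 + 2·47.75 + 2·61 + 2·75.75 + 92] = 124.25.

124.25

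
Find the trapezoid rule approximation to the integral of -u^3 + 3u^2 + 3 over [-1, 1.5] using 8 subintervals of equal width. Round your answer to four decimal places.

10.9509

Δu = (1.5 − (-1))/8 = 0.3125.
f(-1) = 7, f(-0.6875) = 19427/4096, f(-0.375) = 1779/512, f(-0.0625) = 12337/4096, f(0.25) = 3.171875, f(0.5625) = 15447/4096, f(0.875) = 2369/512, f(1.1875) = 22757/4096, f(1.5) = 6.375.
T_8 = (Δu/2)·[f(u_0) + 2f(u_1) + ... + 2f(u_{7}) + f(u_8)].
Sum ≈ 10.9509.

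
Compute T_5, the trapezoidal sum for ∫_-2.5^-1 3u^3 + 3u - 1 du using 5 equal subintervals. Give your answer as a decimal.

Δu = (-1 − (-2.5))/5 = 0.3.
f(-2.5) = -55.375, f(-2.2) = -39.544, f(-1.9) = -27.277, f(-1.6) = -18.088, f(-1.3) = -11.491, f(-1) = -7.
T_5 = (Δu/2)·[f(u_0) + 2f(u_1) + ... + 2f(u_{4}) + f(u_5)].
Sum = -38.27625.

-38.27625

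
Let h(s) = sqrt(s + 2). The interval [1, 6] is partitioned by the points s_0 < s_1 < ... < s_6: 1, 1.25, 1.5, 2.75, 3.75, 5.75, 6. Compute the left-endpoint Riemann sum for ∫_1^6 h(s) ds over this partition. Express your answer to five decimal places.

Subinterval widths: 0.25, 0.25, 1.25, 1, 2, 0.25.
Left endpoints: 1, 1.25, 1.5, 2.75, 3.75, 5.75.
h(1) ≈ 1.73205, h(1.25) ≈ 1.80278, h(1.5) ≈ 1.87083, h(2.75) ≈ 2.17945, h(3.75) ≈ 2.39792, h(5.75) ≈ 2.78388.
Sum = Σ Δs_i · h(s_i).
Sum ≈ 10.89349.

10.89349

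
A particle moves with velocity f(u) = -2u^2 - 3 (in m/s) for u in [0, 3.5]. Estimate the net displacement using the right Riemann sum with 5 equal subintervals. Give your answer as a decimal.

-48.23

Δu = (3.5 − 0)/5 = 0.7.
Right endpoints: 0.7, 1.4, 2.1, 2.8, 3.5.
f(0.7) = -3.98, f(1.4) = -6.92, f(2.1) = -11.82, f(2.8) = -18.68, f(3.5) = -27.5.
Sum = Δu · [f(0.7) + f(1.4) + f(2.1) + f(2.8) + f(3.5)].
Sum = -48.23.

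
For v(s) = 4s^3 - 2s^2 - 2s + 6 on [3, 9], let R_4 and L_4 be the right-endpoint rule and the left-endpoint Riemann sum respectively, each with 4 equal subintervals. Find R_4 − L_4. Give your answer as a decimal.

R_4 = 8122.5.
L_4 = 4144.5.
R_4 − L_4 = 3978.

3978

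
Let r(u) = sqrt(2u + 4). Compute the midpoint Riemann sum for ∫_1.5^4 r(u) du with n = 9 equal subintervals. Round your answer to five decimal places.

7.68327

Δu = (4 − 1.5)/9 = 5/18.
Midpoints: 59/36, 23/12, 79/36, 89/36, 2.75, 109/36, 119/36, 43/12, 139/36.
r(59/36) ≈ 2.69774, r(23/12) ≈ 2.79881, r(79/36) ≈ 2.89636, r(89/36) ≈ 2.99073, r(2.75) ≈ 3.08221, r(109/36) ≈ 3.17105, r(119/36) ≈ 3.25747, r(43/12) ≈ 3.34166, r(139/36) ≈ 3.42377.
Sum = Δu · [r(59/36) + r(23/12) + r(79/36) + ...].
Sum ≈ 7.68327.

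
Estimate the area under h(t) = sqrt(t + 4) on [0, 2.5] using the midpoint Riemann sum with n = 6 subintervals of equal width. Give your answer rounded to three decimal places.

Δt = (2.5 − 0)/6 = 5/12.
Midpoints: 5/24, 0.625, 25/24, 35/24, 1.875, 55/24.
h(5/24) ≈ 2.051, h(0.625) ≈ 2.151, h(25/24) ≈ 2.245, h(35/24) ≈ 2.336, h(1.875) ≈ 2.424, h(55/24) ≈ 2.508.
Sum = Δt · [h(5/24) + h(0.625) + h(25/24) + ...].
Sum ≈ 5.715.

5.715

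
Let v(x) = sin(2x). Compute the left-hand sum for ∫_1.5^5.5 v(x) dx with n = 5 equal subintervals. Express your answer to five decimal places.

0.07013

Δx = (5.5 − 1.5)/5 = 0.8.
Left endpoints: 1.5, 2.3, 3.1, 3.9, 4.7.
v(1.5) ≈ 0.14112, v(2.3) ≈ -0.99369, v(3.1) ≈ -0.08309, v(3.9) ≈ 0.99854, v(4.7) ≈ 0.02478.
Sum = Δx · [v(1.5) + v(2.3) + v(3.1) + v(3.9) + v(4.7)].
Sum ≈ 0.07013.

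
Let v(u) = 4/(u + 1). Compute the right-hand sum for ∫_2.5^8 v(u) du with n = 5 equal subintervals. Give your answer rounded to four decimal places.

3.4214

Δu = (8 − 2.5)/5 = 1.1.
Right endpoints: 3.6, 4.7, 5.8, 6.9, 8.
v(3.6) = 20/23, v(4.7) = 40/57, v(5.8) = 10/17, v(6.9) = 40/79, v(8) = 4/9.
Sum = Δu · [v(3.6) + v(4.7) + v(5.8) + v(6.9) + v(8)].
Sum ≈ 3.4214.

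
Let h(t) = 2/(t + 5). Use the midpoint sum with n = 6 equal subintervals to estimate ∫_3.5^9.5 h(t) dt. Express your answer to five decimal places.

1.06741

Δt = (9.5 − 3.5)/6 = 1.
Midpoints: 4, 5, 6, 7, 8, 9.
h(4) = 2/9, h(5) = 0.2, h(6) = 2/11, h(7) = 1/6, h(8) = 2/13, h(9) = 1/7.
Sum = Δt · [h(4) + h(5) + h(6) + ...].
Sum ≈ 1.06741.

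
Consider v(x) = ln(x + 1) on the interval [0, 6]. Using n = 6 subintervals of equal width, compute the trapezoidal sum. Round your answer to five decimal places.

Δx = (6 − 0)/6 = 1.
v(0) ≈ 0.00000, v(1) ≈ 0.69315, v(2) ≈ 1.09861, v(3) ≈ 1.38629, v(4) ≈ 1.60944, v(5) ≈ 1.79176, v(6) ≈ 1.94591.
T_6 = (Δx/2)·[v(x_0) + 2v(x_1) + ... + 2v(x_{5}) + v(x_6)].
Sum ≈ 7.55221.

7.55221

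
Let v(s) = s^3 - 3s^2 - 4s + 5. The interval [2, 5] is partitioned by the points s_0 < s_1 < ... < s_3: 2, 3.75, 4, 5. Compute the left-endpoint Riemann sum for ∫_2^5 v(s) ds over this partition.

-7.11328125

Subinterval widths: 1.75, 0.25, 1.
Left endpoints: 2, 3.75, 4.
v(2) = -7, v(3.75) = 0.546875, v(4) = 5.
Sum = Σ Δs_i · v(s_i).
Sum = -7.11328125.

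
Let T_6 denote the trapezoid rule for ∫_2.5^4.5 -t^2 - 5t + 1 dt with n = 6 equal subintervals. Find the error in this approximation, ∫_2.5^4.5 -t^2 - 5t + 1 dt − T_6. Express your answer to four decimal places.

0.0370

Exact integral: ∫_2.5^4.5 f(t) dt ≈ -58.166667.
T_6 ≈ -58.203704.
Error ≈ -58.166667 − (-58.203704) ≈ 0.0370.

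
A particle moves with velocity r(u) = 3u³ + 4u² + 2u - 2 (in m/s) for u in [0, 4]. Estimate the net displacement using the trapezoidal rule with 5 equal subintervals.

Δu = (4 − 0)/5 = 0.8.
r(0) = -2, r(0.8) = 3.696, r(1.6) = 23.728, r(2.4) = 67.312, r(3.2) = 143.664, r(4) = 262.
T_5 = (Δu/2)·[r(u_0) + 2r(u_1) + ... + 2r(u_{4}) + r(u_5)].
Sum = 294.72.

294.72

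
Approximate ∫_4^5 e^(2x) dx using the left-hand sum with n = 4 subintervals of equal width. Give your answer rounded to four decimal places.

Δx = (5 − 4)/4 = 0.25.
Left endpoints: 4, 4.25, 4.5, 4.75.
f(4) ≈ 2980.9580, f(4.25) ≈ 4914.7688, f(4.5) ≈ 8103.0839, f(4.75) ≈ 13359.7268.
Sum = Δx · [f(4) + f(4.25) + f(4.5) + f(4.75)].
Sum ≈ 7339.6344.

7339.6344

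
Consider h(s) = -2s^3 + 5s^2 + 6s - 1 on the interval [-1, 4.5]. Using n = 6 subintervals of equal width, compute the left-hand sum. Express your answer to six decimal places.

Δs = (4.5 − (-1))/6 = 11/12.
Left endpoints: -1, -1/12, 5/6, 1.75, 8/3, 43/12.
h(-1) = 0, h(-1/12) = -1265/864, h(5/6) = 341/54, h(1.75) = 14.09375, h(8/3) = 341/27, h(43/12) = -6325/864.
Sum = Δs · [h(-1) + h(-1/12) + h(5/6) + ...].
Sum ≈ 22.232350.

22.232350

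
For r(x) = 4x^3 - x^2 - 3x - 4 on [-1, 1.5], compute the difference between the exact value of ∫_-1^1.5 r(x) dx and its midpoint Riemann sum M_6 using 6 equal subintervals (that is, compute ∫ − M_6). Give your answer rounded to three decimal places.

0.072

Exact integral: ∫_-1^1.5 r(x) dx ≈ -9.27083.
M_6 ≈ -9.34317.
Error ≈ -9.27083 − (-9.34317) ≈ 0.072.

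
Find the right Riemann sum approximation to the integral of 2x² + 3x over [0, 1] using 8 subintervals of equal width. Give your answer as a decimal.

Δx = (1 − 0)/8 = 0.125.
Right endpoints: 0.125, 0.25, 0.375, 0.5, 0.625, 0.75, 0.875, 1.
f(0.125) = 0.40625, f(0.25) = 0.875, f(0.375) = 1.40625, f(0.5) = 2, f(0.625) = 2.65625, f(0.75) = 3.375, f(0.875) = 4.15625, f(1) = 5.
Sum = Δx · [f(0.125) + f(0.25) + f(0.375) + ...].
Sum = 2.484375.

2.484375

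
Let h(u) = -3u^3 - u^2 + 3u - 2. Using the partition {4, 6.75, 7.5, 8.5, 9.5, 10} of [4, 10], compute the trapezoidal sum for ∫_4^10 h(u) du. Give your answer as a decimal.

Subinterval widths: 2.75, 0.75, 1, 1, 0.5.
h(4) = -198, h(6.75) = -949.953125, h(7.5) = -1301.375, h(8.5) = -1891.125, h(9.5) = -2635.875, h(10) = -3072.
On each subinterval the trapezoid contributes (Δu_i/2)·[h(u_{i-1}) + h(u_i)].
Sum = -7709.40234375.

-7709.40234375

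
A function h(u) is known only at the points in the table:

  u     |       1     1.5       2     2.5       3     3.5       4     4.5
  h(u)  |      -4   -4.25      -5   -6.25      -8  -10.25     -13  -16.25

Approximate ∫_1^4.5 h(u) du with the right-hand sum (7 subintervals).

-31.5

Δu = 0.5.
Sum = 0.5·[(-4.25) + (-5) + (-6.25) + (-8) + (-10.25) + (-13) + (-16.25)] = -31.5.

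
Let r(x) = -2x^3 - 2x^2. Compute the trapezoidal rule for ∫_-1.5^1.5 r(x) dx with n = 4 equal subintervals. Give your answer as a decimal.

Δx = (1.5 − (-1.5))/4 = 0.75.
r(-1.5) = 2.25, r(-0.75) = -0.28125, r(0) = 0, r(0.75) = -1.96875, r(1.5) = -11.25.
T_4 = (Δx/2)·[r(x_0) + 2r(x_1) + 2r(x_2) + 2r(x_3) + r(x_4)].
Sum = -5.0625.

-5.0625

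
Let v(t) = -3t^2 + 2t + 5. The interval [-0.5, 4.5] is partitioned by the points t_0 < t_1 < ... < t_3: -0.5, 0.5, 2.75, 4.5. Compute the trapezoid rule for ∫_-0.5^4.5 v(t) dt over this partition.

-55.125

Subinterval widths: 1, 2.25, 1.75.
v(-0.5) = 3.25, v(0.5) = 5.25, v(2.75) = -12.1875, v(4.5) = -46.75.
On each subinterval the trapezoid contributes (Δt_i/2)·[v(t_{i-1}) + v(t_i)].
Sum = -55.125.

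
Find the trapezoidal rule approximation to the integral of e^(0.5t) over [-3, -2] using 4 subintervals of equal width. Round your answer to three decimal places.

0.290

Δt = (-2 − (-3))/4 = 0.25.
f(-3) ≈ 0.223, f(-2.75) ≈ 0.253, f(-2.5) ≈ 0.287, f(-2.25) ≈ 0.325, f(-2) ≈ 0.368.
T_4 = (Δt/2)·[f(t_0) + 2f(t_1) + 2f(t_2) + 2f(t_3) + f(t_4)].
Sum ≈ 0.290.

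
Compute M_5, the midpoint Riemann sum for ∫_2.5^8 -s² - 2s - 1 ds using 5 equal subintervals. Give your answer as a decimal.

-228.15375

Δs = (8 − 2.5)/5 = 1.1.
Midpoints: 3.05, 4.15, 5.25, 6.35, 7.45.
f(3.05) = -16.4025, f(4.15) = -26.5225, f(5.25) = -39.0625, f(6.35) = -54.0225, f(7.45) = -71.4025.
Sum = Δs · [f(3.05) + f(4.15) + f(5.25) + f(6.35) + f(7.45)].
Sum = -228.15375.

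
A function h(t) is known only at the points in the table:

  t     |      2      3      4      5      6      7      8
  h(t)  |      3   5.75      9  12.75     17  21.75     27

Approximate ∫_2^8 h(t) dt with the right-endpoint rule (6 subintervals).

Δt = 1.
Sum = 1·[5.75 + 9 + 12.75 + 17 + 21.75 + 27] = 93.25.

93.25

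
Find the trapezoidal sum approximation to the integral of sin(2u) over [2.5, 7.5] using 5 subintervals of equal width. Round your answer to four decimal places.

Δu = (7.5 − 2.5)/5 = 1.
f(2.5) ≈ -0.9589, f(3.5) ≈ 0.6570, f(4.5) ≈ 0.4121, f(5.5) ≈ -1.0000, f(6.5) ≈ 0.4202, f(7.5) ≈ 0.6503.
T_5 = (Δu/2)·[f(u_0) + 2f(u_1) + ... + 2f(u_{4}) + f(u_5)].
Sum ≈ 0.3350.

0.3350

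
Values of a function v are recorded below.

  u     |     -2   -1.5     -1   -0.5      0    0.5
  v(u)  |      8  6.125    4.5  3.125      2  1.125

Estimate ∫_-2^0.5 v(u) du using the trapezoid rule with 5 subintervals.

10.15625

Δu = 0.5.
T_5 = (0.5/2)·[8 + 2·6.125 + 2·4.5 + 2·3.125 + 2·2 + 1.125] = 10.15625.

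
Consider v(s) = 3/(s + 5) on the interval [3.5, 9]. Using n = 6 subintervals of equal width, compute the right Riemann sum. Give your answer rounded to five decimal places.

1.43526

Δs = (9 − 3.5)/6 = 11/12.
Right endpoints: 53/12, 16/3, 6.25, 43/6, 97/12, 9.
v(53/12) = 36/113, v(16/3) = 9/31, v(6.25) = 4/15, v(43/6) = 18/73, v(97/12) = 36/157, v(9) = 3/14.
Sum = Δs · [v(53/12) + v(16/3) + v(6.25) + ...].
Sum ≈ 1.43526.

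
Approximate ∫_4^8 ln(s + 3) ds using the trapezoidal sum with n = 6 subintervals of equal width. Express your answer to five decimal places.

Δs = (8 − 4)/6 = 2/3.
f(4) ≈ 1.94591, f(14/3) ≈ 2.03688, f(16/3) ≈ 2.12026, f(6) ≈ 2.19722, f(20/3) ≈ 2.26868, f(22/3) ≈ 2.33537, f(8) ≈ 2.39790.
T_6 = (Δs/2)·[f(s_0) + 2f(s_1) + ... + 2f(s_{5}) + f(s_6)].
Sum ≈ 8.75355.

8.75355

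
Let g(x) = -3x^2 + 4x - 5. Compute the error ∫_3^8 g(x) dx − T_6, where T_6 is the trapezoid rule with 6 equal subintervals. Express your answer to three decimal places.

1.736

Exact integral: ∫_3^8 g(x) dx = -400.
T_6 ≈ -401.73611.
Error ≈ -400 − (-401.73611) ≈ 1.736.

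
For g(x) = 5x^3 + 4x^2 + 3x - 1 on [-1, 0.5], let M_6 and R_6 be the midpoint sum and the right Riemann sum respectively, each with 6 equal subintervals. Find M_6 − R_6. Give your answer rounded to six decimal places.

M_6 ≈ -2.29882812.
R_6 = -1.40234375.
M_6 − R_6 ≈ -0.896484.

-0.896484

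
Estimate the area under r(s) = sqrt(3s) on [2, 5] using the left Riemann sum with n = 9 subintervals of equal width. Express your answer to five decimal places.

9.40463

Δs = (5 − 2)/9 = 1/3.
Left endpoints: 2, 7/3, 8/3, 3, 10/3, 11/3, 4, 13/3, 14/3.
r(2) ≈ 2.44949, r(7/3) ≈ 2.64575, r(8/3) ≈ 2.82843, r(3) ≈ 3.00000, r(10/3) ≈ 3.16228, r(11/3) ≈ 3.31662, r(4) ≈ 3.46410, r(13/3) ≈ 3.60555, r(14/3) ≈ 3.74166.
Sum = Δs · [r(2) + r(7/3) + r(8/3) + ...].
Sum ≈ 9.40463.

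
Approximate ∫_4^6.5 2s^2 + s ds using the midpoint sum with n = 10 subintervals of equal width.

153.515625

Δs = (6.5 − 4)/10 = 0.25.
Midpoints: 4.125, 4.375, 4.625, 4.875, 5.125, 5.375, 5.625, 5.875, 6.125, 6.375.
f(4.125) = 38.15625, f(4.375) = 42.65625, f(4.625) = 47.40625, f(4.875) = 52.40625, f(5.125) = 57.65625, f(5.375) = 63.15625, f(5.625) = 68.90625, f(5.875) = 74.90625, f(6.125) = 81.15625, f(6.375) = 87.65625.
Sum = Δs · [f(4.125) + f(4.375) + f(4.625) + ...].
Sum = 153.515625.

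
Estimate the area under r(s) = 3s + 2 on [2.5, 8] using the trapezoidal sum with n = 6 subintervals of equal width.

Δs = (8 − 2.5)/6 = 11/12.
r(2.5) = 9.5, r(41/12) = 12.25, r(13/3) = 15, r(5.25) = 17.75, r(37/6) = 20.5, r(85/12) = 23.25, r(8) = 26.
T_6 = (Δs/2)·[r(s_0) + 2r(s_1) + ... + 2r(s_{5}) + r(s_6)].
Sum = 97.625.

97.625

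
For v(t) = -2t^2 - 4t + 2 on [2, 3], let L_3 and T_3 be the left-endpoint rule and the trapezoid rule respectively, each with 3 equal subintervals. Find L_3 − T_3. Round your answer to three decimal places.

2.333

L_3 ≈ -18.37037.
T_3 ≈ -20.70370.
L_3 − T_3 ≈ 2.333.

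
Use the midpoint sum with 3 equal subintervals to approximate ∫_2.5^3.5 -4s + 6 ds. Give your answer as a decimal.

Δs = (3.5 − 2.5)/3 = 1/3.
Midpoints: 8/3, 3, 10/3.
f(8/3) = -14/3, f(3) = -6, f(10/3) = -22/3.
Sum = Δs · [f(8/3) + f(3) + f(10/3)].
Sum = -6.

-6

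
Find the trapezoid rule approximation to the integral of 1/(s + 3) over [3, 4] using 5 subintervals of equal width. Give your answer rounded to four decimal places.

Δs = (4 − 3)/5 = 0.2.
f(3) = 1/6, f(3.2) = 5/31, f(3.4) = 0.15625, f(3.6) = 5/33, f(3.8) = 5/34, f(4) = 1/7.
T_5 = (Δs/2)·[f(s_0) + 2f(s_1) + ... + 2f(s_{4}) + f(s_5)].
Sum ≈ 0.1542.

0.1542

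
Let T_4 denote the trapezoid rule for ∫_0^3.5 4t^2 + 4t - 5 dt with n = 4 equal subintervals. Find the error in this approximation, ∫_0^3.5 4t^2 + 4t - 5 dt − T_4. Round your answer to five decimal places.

Exact integral: ∫_0^3.5 f(t) dt ≈ 64.1666667.
T_4 = 65.953125.
Error ≈ 64.1666667 − 65.953125 ≈ -1.78646.

-1.78646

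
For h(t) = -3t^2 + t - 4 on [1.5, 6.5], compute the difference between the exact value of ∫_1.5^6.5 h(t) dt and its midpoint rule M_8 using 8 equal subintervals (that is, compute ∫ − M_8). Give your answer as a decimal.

Exact integral: ∫_1.5^6.5 h(t) dt = -271.25.
M_8 = -270.76171875.
Error = -271.25 − (-270.76171875) = -0.48828125.

-0.48828125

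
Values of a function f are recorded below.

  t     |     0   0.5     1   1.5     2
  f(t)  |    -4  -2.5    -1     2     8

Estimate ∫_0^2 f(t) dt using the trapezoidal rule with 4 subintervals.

Δt = 0.5.
T_4 = (0.5/2)·[(-4) + 2·(-2.5) + 2·(-1) + 2·2 + 8] = 0.25.

0.25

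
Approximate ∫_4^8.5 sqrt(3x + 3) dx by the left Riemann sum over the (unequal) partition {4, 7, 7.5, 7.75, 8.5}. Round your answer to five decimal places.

19.17348

Subinterval widths: 3, 0.5, 0.25, 0.75.
Left endpoints: 4, 7, 7.5, 7.75.
f(4) ≈ 3.87298, f(7) ≈ 4.89898, f(7.5) ≈ 5.04975, f(7.75) ≈ 5.12348.
Sum = Σ Δx_i · f(x_i).
Sum ≈ 19.17348.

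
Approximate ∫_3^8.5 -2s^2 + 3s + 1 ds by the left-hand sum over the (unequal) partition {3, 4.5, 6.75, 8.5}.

Subinterval widths: 1.5, 2.25, 1.75.
Left endpoints: 3, 4.5, 6.75.
f(3) = -8, f(4.5) = -26, f(6.75) = -69.875.
Sum = Σ Δs_i · f(s_i).
Sum = -192.78125.

-192.78125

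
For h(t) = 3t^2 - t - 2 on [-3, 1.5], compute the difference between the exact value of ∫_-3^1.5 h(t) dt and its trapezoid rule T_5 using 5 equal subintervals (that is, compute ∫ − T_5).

-1.8225

Exact integral: ∫_-3^1.5 h(t) dt = 24.75.
T_5 = 26.5725.
Error = 24.75 − 26.5725 = -1.8225.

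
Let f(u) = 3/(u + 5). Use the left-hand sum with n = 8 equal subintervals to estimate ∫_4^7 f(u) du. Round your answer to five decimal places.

Δu = (7 − 4)/8 = 0.375.
Left endpoints: 4, 4.375, 4.75, 5.125, 5.5, 5.875, 6.25, 6.625.
f(4) = 1/3, f(4.375) = 0.32, f(4.75) = 4/13, f(5.125) = 8/27, f(5.5) = 2/7, f(5.875) = 8/29, f(6.25) = 4/15, f(6.625) = 8/31.
Sum = Δu · [f(4) + f(4.375) + f(4.75) + ...].
Sum ≈ 0.87886.

0.87886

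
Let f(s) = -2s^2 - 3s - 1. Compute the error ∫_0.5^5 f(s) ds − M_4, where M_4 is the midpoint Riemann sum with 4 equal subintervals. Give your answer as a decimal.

-0.94921875

Exact integral: ∫_0.5^5 f(s) ds = -124.875.
M_4 = -123.92578125.
Error = -124.875 − (-123.92578125) = -0.94921875.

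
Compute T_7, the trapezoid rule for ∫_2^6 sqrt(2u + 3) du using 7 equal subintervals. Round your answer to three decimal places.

13.188

Δu = (6 − 2)/7 = 4/7.
f(2) ≈ 2.646, f(18/7) ≈ 2.854, f(22/7) ≈ 3.047, f(26/7) ≈ 3.229, f(30/7) ≈ 3.402, f(34/7) ≈ 3.566, f(38/7) ≈ 3.723, f(6) ≈ 3.873.
T_7 = (Δu/2)·[f(u_0) + 2f(u_1) + ... + 2f(u_{6}) + f(u_7)].
Sum ≈ 13.188.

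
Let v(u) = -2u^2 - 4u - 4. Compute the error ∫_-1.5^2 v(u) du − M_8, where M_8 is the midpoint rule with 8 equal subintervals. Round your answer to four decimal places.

Exact integral: ∫_-1.5^2 v(u) du ≈ -25.083333.
M_8 ≈ -24.971680.
Error ≈ -25.083333 − (-24.971680) ≈ -0.1117.

-0.1117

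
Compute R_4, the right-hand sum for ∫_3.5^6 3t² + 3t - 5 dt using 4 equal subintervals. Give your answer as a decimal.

221.34765625

Δt = (6 − 3.5)/4 = 0.625.
Right endpoints: 4.125, 4.75, 5.375, 6.
f(4.125) = 58.421875, f(4.75) = 76.9375, f(5.375) = 97.796875, f(6) = 121.
Sum = Δt · [f(4.125) + f(4.75) + f(5.375) + f(6)].
Sum = 221.34765625.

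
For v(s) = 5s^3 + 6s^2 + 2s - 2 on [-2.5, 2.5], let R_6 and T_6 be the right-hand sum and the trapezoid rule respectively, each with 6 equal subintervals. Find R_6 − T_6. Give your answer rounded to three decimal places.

R_6 ≈ 125.24306.
T_6 ≈ 55.97222.
R_6 − T_6 ≈ 69.271.

69.271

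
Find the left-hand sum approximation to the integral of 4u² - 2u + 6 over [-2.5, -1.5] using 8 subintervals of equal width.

Δu = (-1.5 − (-2.5))/8 = 0.125.
Left endpoints: -2.5, -2.375, -2.25, -2.125, -2, -1.875, -1.75, -1.625.
f(-2.5) = 36, f(-2.375) = 33.3125, f(-2.25) = 30.75, f(-2.125) = 28.3125, f(-2) = 26, f(-1.875) = 23.8125, f(-1.75) = 21.75, f(-1.625) = 19.8125.
Sum = Δu · [f(-2.5) + f(-2.375) + f(-2.25) + ...].
Sum = 27.46875.

27.46875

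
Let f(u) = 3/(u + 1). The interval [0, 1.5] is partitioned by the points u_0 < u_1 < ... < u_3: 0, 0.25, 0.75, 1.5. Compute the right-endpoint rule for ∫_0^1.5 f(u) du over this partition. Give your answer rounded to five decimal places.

Subinterval widths: 0.25, 0.5, 0.75.
Right endpoints: 0.25, 0.75, 1.5.
f(0.25) = 2.4, f(0.75) = 12/7, f(1.5) = 1.2.
Sum = Σ Δu_i · f(u_i).
Sum ≈ 2.35714.

2.35714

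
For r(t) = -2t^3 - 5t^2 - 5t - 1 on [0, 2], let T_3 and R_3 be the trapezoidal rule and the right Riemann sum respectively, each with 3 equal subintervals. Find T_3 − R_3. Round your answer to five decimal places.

15.33333

T_3 ≈ -34.9629630.
R_3 ≈ -50.2962963.
T_3 − R_3 ≈ 15.33333.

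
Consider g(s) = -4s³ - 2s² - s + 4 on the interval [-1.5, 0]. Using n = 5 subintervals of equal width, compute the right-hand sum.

Δs = (0 − (-1.5))/5 = 0.3.
Right endpoints: -1.2, -0.9, -0.6, -0.3, 0.
g(-1.2) = 9.232, g(-0.9) = 6.196, g(-0.6) = 4.744, g(-0.3) = 4.228, g(0) = 4.
Sum = Δs · [g(-1.2) + g(-0.9) + g(-0.6) + g(-0.3) + g(0)].
Sum = 8.52.

8.52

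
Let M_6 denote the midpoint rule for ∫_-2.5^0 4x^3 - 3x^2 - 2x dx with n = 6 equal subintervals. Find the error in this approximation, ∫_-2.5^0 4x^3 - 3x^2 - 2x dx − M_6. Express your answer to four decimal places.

-0.6510

Exact integral: ∫_-2.5^0 f(x) dx = -48.4375.
M_6 ≈ -47.786458.
Error ≈ -48.4375 − (-47.786458) ≈ -0.6510.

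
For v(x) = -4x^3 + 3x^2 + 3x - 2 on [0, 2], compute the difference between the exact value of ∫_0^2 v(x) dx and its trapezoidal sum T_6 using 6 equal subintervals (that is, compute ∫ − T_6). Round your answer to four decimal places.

0.3333

Exact integral: ∫_0^2 v(x) dx = -6.
T_6 ≈ -6.333333.
Error ≈ -6 − (-6.333333) ≈ 0.3333.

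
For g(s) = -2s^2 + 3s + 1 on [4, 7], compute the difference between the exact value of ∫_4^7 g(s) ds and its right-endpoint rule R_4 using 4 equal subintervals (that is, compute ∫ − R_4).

Exact integral: ∫_4^7 g(s) ds = -133.5.
R_4 = -155.4375.
Error = -133.5 − (-155.4375) = 21.9375.

21.9375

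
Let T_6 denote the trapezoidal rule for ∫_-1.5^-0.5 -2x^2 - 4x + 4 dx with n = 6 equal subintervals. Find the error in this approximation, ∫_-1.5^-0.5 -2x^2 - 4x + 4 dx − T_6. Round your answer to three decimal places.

Exact integral: ∫_-1.5^-0.5 f(x) dx ≈ 5.83333.
T_6 ≈ 5.82407.
Error ≈ 5.83333 − 5.82407 ≈ 0.009.

0.009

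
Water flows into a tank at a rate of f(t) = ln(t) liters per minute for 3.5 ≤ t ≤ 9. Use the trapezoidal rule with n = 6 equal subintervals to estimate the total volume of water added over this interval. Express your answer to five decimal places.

Δt = (9 − 3.5)/6 = 11/12.
f(3.5) ≈ 1.25276, f(53/12) ≈ 1.48539, f(16/3) ≈ 1.67398, f(6.25) ≈ 1.83258, f(43/6) ≈ 1.96944, f(97/12) ≈ 2.08980, f(9) ≈ 2.19722.
T_6 = (Δt/2)·[f(t_0) + 2f(t_1) + ... + 2f(t_{5}) + f(t_6)].
Sum ≈ 9.87817.

9.87817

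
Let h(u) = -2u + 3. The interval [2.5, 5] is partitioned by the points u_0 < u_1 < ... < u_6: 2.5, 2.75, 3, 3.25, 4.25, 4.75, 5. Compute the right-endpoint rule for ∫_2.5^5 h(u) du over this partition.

-12.75

Subinterval widths: 0.25, 0.25, 0.25, 1, 0.5, 0.25.
Right endpoints: 2.75, 3, 3.25, 4.25, 4.75, 5.
h(2.75) = -2.5, h(3) = -3, h(3.25) = -3.5, h(4.25) = -5.5, h(4.75) = -6.5, h(5) = -7.
Sum = Σ Δu_i · h(u_i).
Sum = -12.75.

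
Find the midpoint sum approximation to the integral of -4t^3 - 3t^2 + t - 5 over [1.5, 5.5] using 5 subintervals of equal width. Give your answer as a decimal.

Δt = (5.5 − 1.5)/5 = 0.8.
Midpoints: 1.9, 2.7, 3.5, 4.3, 5.1.
f(1.9) = -41.366, f(2.7) = -102.902, f(3.5) = -209.75, f(4.3) = -374.198, f(5.1) = -608.534.
Sum = Δt · [f(1.9) + f(2.7) + f(3.5) + f(4.3) + f(5.1)].
Sum = -1069.4.

-1069.4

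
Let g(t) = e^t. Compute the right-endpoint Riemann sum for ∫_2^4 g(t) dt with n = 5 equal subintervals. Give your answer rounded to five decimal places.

Δt = (4 − 2)/5 = 0.4.
Right endpoints: 2.4, 2.8, 3.2, 3.6, 4.
g(2.4) ≈ 11.02318, g(2.8) ≈ 16.44465, g(3.2) ≈ 24.53253, g(3.6) ≈ 36.59823, g(4) ≈ 54.59815.
Sum = Δt · [g(2.4) + g(2.8) + g(3.2) + g(3.6) + g(4)].
Sum ≈ 57.27870.

57.27870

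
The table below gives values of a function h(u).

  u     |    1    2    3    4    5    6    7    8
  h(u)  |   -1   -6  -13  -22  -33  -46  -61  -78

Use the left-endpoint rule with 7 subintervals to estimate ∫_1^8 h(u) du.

-182

Δu = 1.
Sum = 1·[(-1) + (-6) + (-13) + (-22) + (-33) + (-46) + (-61)] = -182.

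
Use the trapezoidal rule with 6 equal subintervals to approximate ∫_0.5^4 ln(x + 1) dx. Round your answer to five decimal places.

3.92585

Δx = (4 − 0.5)/6 = 7/12.
f(0.5) ≈ 0.40547, f(13/12) ≈ 0.73397, f(5/3) ≈ 0.98083, f(2.25) ≈ 1.17865, f(17/6) ≈ 1.34373, f(41/12) ≈ 1.48539, f(4) ≈ 1.60944.
T_6 = (Δx/2)·[f(x_0) + 2f(x_1) + ... + 2f(x_{5}) + f(x_6)].
Sum ≈ 3.92585.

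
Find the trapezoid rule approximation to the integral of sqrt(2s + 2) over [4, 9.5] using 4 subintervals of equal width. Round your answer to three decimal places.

21.522

Δs = (9.5 − 4)/4 = 1.375.
f(4) ≈ 3.162, f(5.375) ≈ 3.571, f(6.75) ≈ 3.937, f(8.125) ≈ 4.272, f(9.5) ≈ 4.583.
T_4 = (Δs/2)·[f(s_0) + 2f(s_1) + 2f(s_2) + 2f(s_3) + f(s_4)].
Sum ≈ 21.522.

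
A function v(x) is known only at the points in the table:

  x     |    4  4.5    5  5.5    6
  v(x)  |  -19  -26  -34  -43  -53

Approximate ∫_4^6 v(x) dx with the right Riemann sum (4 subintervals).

Δx = 0.5.
Sum = 0.5·[(-26) + (-34) + (-43) + (-53)] = -78.

-78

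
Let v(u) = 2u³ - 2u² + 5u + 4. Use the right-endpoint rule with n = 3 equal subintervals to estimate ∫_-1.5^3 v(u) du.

109.125

Δu = (3 − (-1.5))/3 = 1.5.
Right endpoints: 0, 1.5, 3.
v(0) = 4, v(1.5) = 13.75, v(3) = 55.
Sum = Δu · [v(0) + v(1.5) + v(3)].
Sum = 109.125.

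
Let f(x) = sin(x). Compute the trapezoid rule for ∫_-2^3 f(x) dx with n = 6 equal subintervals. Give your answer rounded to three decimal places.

Δx = (3 − (-2))/6 = 5/6.
f(-2) ≈ -0.909, f(-7/6) ≈ -0.919, f(-1/3) ≈ -0.327, f(0.5) ≈ 0.479, f(4/3) ≈ 0.972, f(13/6) ≈ 0.828, f(3) ≈ 0.141.
T_6 = (Δx/2)·[f(x_0) + 2f(x_1) + ... + 2f(x_{5}) + f(x_6)].
Sum ≈ 0.540.

0.540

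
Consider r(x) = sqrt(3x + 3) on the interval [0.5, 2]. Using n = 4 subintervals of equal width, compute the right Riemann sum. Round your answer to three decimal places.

Δx = (2 − 0.5)/4 = 0.375.
Right endpoints: 0.875, 1.25, 1.625, 2.
r(0.875) ≈ 2.372, r(1.25) ≈ 2.598, r(1.625) ≈ 2.806, r(2) ≈ 3.000.
Sum = Δx · [r(0.875) + r(1.25) + r(1.625) + r(2)].
Sum ≈ 4.041.

4.041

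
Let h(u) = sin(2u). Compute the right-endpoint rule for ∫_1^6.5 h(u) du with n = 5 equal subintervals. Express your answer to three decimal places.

-0.640

Δu = (6.5 − 1)/5 = 1.1.
Right endpoints: 2.1, 3.2, 4.3, 5.4, 6.5.
h(2.1) ≈ -0.872, h(3.2) ≈ 0.117, h(4.3) ≈ 0.734, h(5.4) ≈ -0.981, h(6.5) ≈ 0.420.
Sum = Δu · [h(2.1) + h(3.2) + h(4.3) + h(5.4) + h(6.5)].
Sum ≈ -0.640.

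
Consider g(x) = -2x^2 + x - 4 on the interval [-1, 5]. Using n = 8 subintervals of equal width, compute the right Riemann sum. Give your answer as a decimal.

Δx = (5 − (-1))/8 = 0.75.
Right endpoints: -0.25, 0.5, 1.25, 2, 2.75, 3.5, 4.25, 5.
g(-0.25) = -4.375, g(0.5) = -4, g(1.25) = -5.875, g(2) = -10, g(2.75) = -16.375, g(3.5) = -25, g(4.25) = -35.875, g(5) = -49.
Sum = Δx · [g(-0.25) + g(0.5) + g(1.25) + ...].
Sum = -112.875.

-112.875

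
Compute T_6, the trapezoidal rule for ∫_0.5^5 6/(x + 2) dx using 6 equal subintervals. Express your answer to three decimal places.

Δx = (5 − 0.5)/6 = 0.75.
f(0.5) = 2.4, f(1.25) = 24/13, f(2) = 1.5, f(2.75) = 24/19, f(3.5) = 12/11, f(4.25) = 0.96, f(5) = 6/7.
T_6 = (Δx/2)·[f(x_0) + 2f(x_1) + ... + 2f(x_{5}) + f(x_6)].
Sum ≈ 6.217.

6.217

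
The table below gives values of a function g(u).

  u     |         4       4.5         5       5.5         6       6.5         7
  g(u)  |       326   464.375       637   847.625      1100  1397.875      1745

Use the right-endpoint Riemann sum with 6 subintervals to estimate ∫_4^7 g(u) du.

Δu = 0.5.
Sum = 0.5·[464.375 + 637 + 847.625 + 1100 + 1397.875 + 1745] = 3095.9375.

3095.9375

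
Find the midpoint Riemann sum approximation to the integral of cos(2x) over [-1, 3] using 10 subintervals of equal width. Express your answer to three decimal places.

0.323

Δx = (3 − (-1))/10 = 0.4.
Midpoints: -0.8, -0.4, 0, 0.4, 0.8, 1.2, 1.6, 2, 2.4, 2.8.
f(-0.8) ≈ -0.029, f(-0.4) ≈ 0.697, f(0) ≈ 1.000, f(0.4) ≈ 0.697, f(0.8) ≈ -0.029, f(1.2) ≈ -0.737, f(1.6) ≈ -0.998, f(2) ≈ -0.654, f(2.4) ≈ 0.087, f(2.8) ≈ 0.776.
Sum = Δx · [f(-0.8) + f(-0.4) + f(0) + ...].
Sum ≈ 0.323.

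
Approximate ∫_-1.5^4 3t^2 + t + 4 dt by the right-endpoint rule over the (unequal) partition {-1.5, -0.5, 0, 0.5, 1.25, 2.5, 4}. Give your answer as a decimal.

131.890625

Subinterval widths: 1, 0.5, 0.5, 0.75, 1.25, 1.5.
Right endpoints: -0.5, 0, 0.5, 1.25, 2.5, 4.
f(-0.5) = 4.25, f(0) = 4, f(0.5) = 5.25, f(1.25) = 9.9375, f(2.5) = 25.25, f(4) = 56.
Sum = Σ Δt_i · f(t_i).
Sum = 131.890625.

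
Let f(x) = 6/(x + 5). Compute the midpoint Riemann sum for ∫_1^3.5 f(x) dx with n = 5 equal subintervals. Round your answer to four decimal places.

Δx = (3.5 − 1)/5 = 0.5.
Midpoints: 1.25, 1.75, 2.25, 2.75, 3.25.
f(1.25) = 0.96, f(1.75) = 8/9, f(2.25) = 24/29, f(2.75) = 24/31, f(3.25) = 8/11.
Sum = Δx · [f(1.25) + f(1.75) + f(2.25) + f(2.75) + f(3.25)].
Sum ≈ 2.0890.

2.0890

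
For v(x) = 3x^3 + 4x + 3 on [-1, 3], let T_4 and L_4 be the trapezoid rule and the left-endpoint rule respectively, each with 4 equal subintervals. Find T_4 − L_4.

50

T_4 = 94.
L_4 = 44.
T_4 − L_4 = 50.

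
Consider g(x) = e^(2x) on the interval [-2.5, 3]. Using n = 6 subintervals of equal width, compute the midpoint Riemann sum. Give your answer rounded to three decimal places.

Δx = (3 − (-2.5))/6 = 11/12.
Midpoints: -49/24, -1.125, -5/24, 17/24, 1.625, 61/24.
g(-49/24) ≈ 0.017, g(-1.125) ≈ 0.105, g(-5/24) ≈ 0.659, g(17/24) ≈ 4.123, g(1.625) ≈ 25.790, g(61/24) ≈ 161.311.
Sum = Δx · [g(-49/24) + g(-1.125) + g(-5/24) + ...].
Sum ≈ 176.006.

176.006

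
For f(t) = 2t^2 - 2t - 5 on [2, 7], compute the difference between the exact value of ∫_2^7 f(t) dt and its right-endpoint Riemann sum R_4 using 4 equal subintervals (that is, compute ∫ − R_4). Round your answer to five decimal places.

Exact integral: ∫_2^7 f(t) dt ≈ 153.3333333.
R_4 = 205.9375.
Error ≈ 153.3333333 − 205.9375 ≈ -52.60417.

-52.60417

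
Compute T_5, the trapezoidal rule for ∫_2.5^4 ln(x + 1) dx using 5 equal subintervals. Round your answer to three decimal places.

2.162

Δx = (4 − 2.5)/5 = 0.3.
f(2.5) ≈ 1.253, f(2.8) ≈ 1.335, f(3.1) ≈ 1.411, f(3.4) ≈ 1.482, f(3.7) ≈ 1.548, f(4) ≈ 1.609.
T_5 = (Δx/2)·[f(x_0) + 2f(x_1) + ... + 2f(x_{4}) + f(x_5)].
Sum ≈ 2.162.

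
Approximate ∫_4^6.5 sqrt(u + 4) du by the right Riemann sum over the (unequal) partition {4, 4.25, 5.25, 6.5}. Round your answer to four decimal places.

Subinterval widths: 0.25, 1, 1.25.
Right endpoints: 4.25, 5.25, 6.5.
f(4.25) ≈ 2.8723, f(5.25) ≈ 3.0414, f(6.5) ≈ 3.2404.
Sum = Σ Δu_i · f(u_i).
Sum ≈ 7.8099.

7.8099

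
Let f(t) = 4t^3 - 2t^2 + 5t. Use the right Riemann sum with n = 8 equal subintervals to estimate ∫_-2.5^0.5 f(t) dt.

Δt = (0.5 − (-2.5))/8 = 0.375.
Right endpoints: -2.125, -1.75, -1.375, -1, -0.625, -0.25, 0.125, 0.5.
f(-2.125) = -58.0390625, f(-1.75) = -36.3125, f(-1.375) = -21.0546875, f(-1) = -11, f(-0.625) = -4.8828125, f(-0.25) = -1.4375, f(0.125) = 0.6015625, f(0.5) = 2.5.
Sum = Δt · [f(-2.125) + f(-1.75) + f(-1.375) + ...].
Sum = -48.609375.

-48.609375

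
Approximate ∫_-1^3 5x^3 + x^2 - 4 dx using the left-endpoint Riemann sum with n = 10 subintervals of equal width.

65.44

Δx = (3 − (-1))/10 = 0.4.
Left endpoints: -1, -0.6, -0.2, 0.2, 0.6, 1, 1.4, 1.8, 2.2, 2.6.
f(-1) = -8, f(-0.6) = -4.72, f(-0.2) = -4, f(0.2) = -3.92, f(0.6) = -2.56, f(1) = 2, f(1.4) = 11.68, f(1.8) = 28.4, f(2.2) = 54.08, f(2.6) = 90.64.
Sum = Δx · [f(-1) + f(-0.6) + f(-0.2) + ...].
Sum = 65.44.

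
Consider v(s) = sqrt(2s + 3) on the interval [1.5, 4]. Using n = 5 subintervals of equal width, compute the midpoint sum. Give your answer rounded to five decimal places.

Δs = (4 − 1.5)/5 = 0.5.
Midpoints: 1.75, 2.25, 2.75, 3.25, 3.75.
v(1.75) ≈ 2.54951, v(2.25) ≈ 2.73861, v(2.75) ≈ 2.91548, v(3.25) ≈ 3.08221, v(3.75) ≈ 3.24037.
Sum = Δs · [v(1.75) + v(2.25) + v(2.75) + v(3.25) + v(3.75)].
Sum ≈ 7.26309.

7.26309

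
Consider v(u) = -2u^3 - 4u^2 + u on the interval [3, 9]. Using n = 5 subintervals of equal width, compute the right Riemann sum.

-5209.2

Δu = (9 − 3)/5 = 1.2.
Right endpoints: 4.2, 5.4, 6.6, 7.8, 9.
v(4.2) = -214.536, v(5.4) = -426.168, v(6.6) = -742.632, v(7.8) = -1184.664, v(9) = -1773.
Sum = Δu · [v(4.2) + v(5.4) + v(6.6) + v(7.8) + v(9)].
Sum = -5209.2.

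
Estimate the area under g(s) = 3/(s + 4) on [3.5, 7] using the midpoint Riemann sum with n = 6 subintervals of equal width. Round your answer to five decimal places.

1.14857

Δs = (7 − 3.5)/6 = 7/12.
Midpoints: 91/24, 4.375, 119/24, 133/24, 6.125, 161/24.
g(91/24) = 72/187, g(4.375) = 24/67, g(119/24) = 72/215, g(133/24) = 72/229, g(6.125) = 8/27, g(161/24) = 72/257.
Sum = Δs · [g(91/24) + g(4.375) + g(119/24) + ...].
Sum ≈ 1.14857.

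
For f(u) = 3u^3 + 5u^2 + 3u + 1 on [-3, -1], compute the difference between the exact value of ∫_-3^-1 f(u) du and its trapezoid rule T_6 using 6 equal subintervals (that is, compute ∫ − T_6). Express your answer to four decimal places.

0.4815

Exact integral: ∫_-3^-1 f(u) du ≈ -26.666667.
T_6 ≈ -27.148148.
Error ≈ -26.666667 − (-27.148148) ≈ 0.4815.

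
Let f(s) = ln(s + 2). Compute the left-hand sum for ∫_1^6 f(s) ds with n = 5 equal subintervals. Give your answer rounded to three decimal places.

Δs = (6 − 1)/5 = 1.
Left endpoints: 1, 2, 3, 4, 5.
f(1) ≈ 1.099, f(2) ≈ 1.386, f(3) ≈ 1.609, f(4) ≈ 1.792, f(5) ≈ 1.946.
Sum = Δs · [f(1) + f(2) + f(3) + f(4) + f(5)].
Sum ≈ 7.832.

7.832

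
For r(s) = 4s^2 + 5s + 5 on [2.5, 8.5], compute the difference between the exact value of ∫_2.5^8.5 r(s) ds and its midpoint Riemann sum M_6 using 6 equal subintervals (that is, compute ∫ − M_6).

2

Exact integral: ∫_2.5^8.5 r(s) ds = 993.
M_6 = 991.
Error = 993 − 991 = 2.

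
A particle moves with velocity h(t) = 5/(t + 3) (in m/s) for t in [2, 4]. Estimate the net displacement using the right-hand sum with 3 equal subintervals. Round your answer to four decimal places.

1.5907

Δt = (4 − 2)/3 = 2/3.
Right endpoints: 8/3, 10/3, 4.
h(8/3) = 15/17, h(10/3) = 15/19, h(4) = 5/7.
Sum = Δt · [h(8/3) + h(10/3) + h(4)].
Sum ≈ 1.5907.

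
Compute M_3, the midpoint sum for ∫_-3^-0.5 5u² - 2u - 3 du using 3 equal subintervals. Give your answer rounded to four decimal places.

45.3183

Δu = (-0.5 − (-3))/3 = 5/6.
Midpoints: -31/12, -1.75, -11/12.
f(-31/12) = 5117/144, f(-1.75) = 15.8125, f(-11/12) = 437/144.
Sum = Δu · [f(-31/12) + f(-1.75) + f(-11/12)].
Sum ≈ 45.3183.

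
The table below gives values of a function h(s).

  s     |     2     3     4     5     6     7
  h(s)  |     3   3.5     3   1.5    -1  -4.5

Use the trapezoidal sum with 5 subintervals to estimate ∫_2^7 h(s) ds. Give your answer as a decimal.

Δs = 1.
T_5 = (1/2)·[3 + 2·3.5 + 2·3 + 2·1.5 + 2·(-1) + (-4.5)] = 6.25.

6.25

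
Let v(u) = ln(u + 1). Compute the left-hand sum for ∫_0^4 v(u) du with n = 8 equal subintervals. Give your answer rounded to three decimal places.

3.628

Δu = (4 − 0)/8 = 0.5.
Left endpoints: 0, 0.5, 1, 1.5, 2, 2.5, 3, 3.5.
v(0) ≈ 0.000, v(0.5) ≈ 0.405, v(1) ≈ 0.693, v(1.5) ≈ 0.916, v(2) ≈ 1.099, v(2.5) ≈ 1.253, v(3) ≈ 1.386, v(3.5) ≈ 1.504.
Sum = Δu · [v(0) + v(0.5) + v(1) + ...].
Sum ≈ 3.628.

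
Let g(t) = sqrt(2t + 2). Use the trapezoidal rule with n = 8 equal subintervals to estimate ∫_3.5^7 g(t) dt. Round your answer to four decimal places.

12.3320

Δt = (7 − 3.5)/8 = 0.4375.
g(3.5) ≈ 3.0000, g(3.9375) ≈ 3.1425, g(4.375) ≈ 3.2787, g(4.8125) ≈ 3.4095, g(5.25) ≈ 3.5355, g(5.6875) ≈ 3.6572, g(6.125) ≈ 3.7749, g(6.5625) ≈ 3.8891, g(7) ≈ 4.0000.
T_8 = (Δt/2)·[g(t_0) + 2g(t_1) + ... + 2g(t_{7}) + g(t_8)].
Sum ≈ 12.3320.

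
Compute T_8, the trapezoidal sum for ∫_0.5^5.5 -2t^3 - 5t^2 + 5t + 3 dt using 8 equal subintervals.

Δt = (5.5 − 0.5)/8 = 0.625.
f(0.5) = 4, f(1.125) = -0.55078125, f(1.75) = -14.28125, f(2.375) = -40.12109375, f(3) = -81, f(3.625) = -139.84765625, f(4.25) = -219.59375, f(4.875) = -323.16796875, f(5.5) = -453.5.
T_8 = (Δt/2)·[f(t_0) + 2f(t_1) + ... + 2f(t_{7}) + f(t_8)].
Sum = -652.0703125.

-652.0703125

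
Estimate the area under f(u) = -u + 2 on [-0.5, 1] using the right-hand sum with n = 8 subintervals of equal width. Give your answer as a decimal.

2.484375

Δu = (1 − (-0.5))/8 = 0.1875.
Right endpoints: -0.3125, -0.125, 0.0625, 0.25, 0.4375, 0.625, 0.8125, 1.
f(-0.3125) = 2.3125, f(-0.125) = 2.125, f(0.0625) = 1.9375, f(0.25) = 1.75, f(0.4375) = 1.5625, f(0.625) = 1.375, f(0.8125) = 1.1875, f(1) = 1.
Sum = Δu · [f(-0.3125) + f(-0.125) + f(0.0625) + ...].
Sum = 2.484375.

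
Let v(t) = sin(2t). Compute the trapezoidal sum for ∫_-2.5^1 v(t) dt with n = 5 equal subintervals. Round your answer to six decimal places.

Δt = (1 − (-2.5))/5 = 0.7.
v(-2.5) ≈ 0.958924, v(-1.8) ≈ 0.442520, v(-1.1) ≈ -0.808496, v(-0.4) ≈ -0.717356, v(0.3) ≈ 0.564642, v(1) ≈ 0.909297.
T_5 = (Δt/2)·[v(t_0) + 2v(t_1) + ... + 2v(t_{4}) + v(t_5)].
Sum ≈ 0.290795.

0.290795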